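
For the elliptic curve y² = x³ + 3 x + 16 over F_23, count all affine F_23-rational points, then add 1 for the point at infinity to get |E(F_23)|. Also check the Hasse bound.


Affine points = {(0, 4), (0, 19), (3, 11), (3, 12), (4, 0), (5, 8), (5, 15), (7, 9), (7, 14), (8, 0), (9, 6), (9, 17), (11, 0), (12, 3), (12, 20), (15, 3), (15, 20), (17, 9), (17, 14), (19, 3), (19, 20), (20, 7), (20, 16), (21, 5), (21, 18), (22, 9), (22, 14)}; affine count = 27; |E(F_23)| = 28.

Discriminant check: Δ ∝ 4a³ + 27b² = 4·3³ + 27·16² = 4·27 + 27·256 ≡ 5 (mod 23). Nonzero ⇒ E is nonsingular.
For each x ∈ F_23, compute rhs = x³ + 3·x + 16 mod 23, then count y ∈ F_23 with y² ≡ rhs.
  x = 0: rhs = 16, matching y values: 4, 19 (2 points).
  x = 1: rhs = 20, matching y values: none (0 points).
  x = 2: rhs = 7, matching y values: none (0 points).
  x = 3: rhs = 6, matching y values: 11, 12 (2 points).
  x = 4: rhs = 0, matching y values: 0 (1 points).
  x = 5: rhs = 18, matching y values: 8, 15 (2 points).
  x = 6: rhs = 20, matching y values: none (0 points).
  x = 7: rhs = 12, matching y values: 9, 14 (2 points).
  x = 8: rhs = 0, matching y values: 0 (1 points).
  x = 9: rhs = 13, matching y values: 6, 17 (2 points).
  x = 10: rhs = 11, matching y values: none (0 points).
  x = 11: rhs = 0, matching y values: 0 (1 points).
  x = 12: rhs = 9, matching y values: 3, 20 (2 points).
  x = 13: rhs = 21, matching y values: none (0 points).
  x = 14: rhs = 19, matching y values: none (0 points).
  x = 15: rhs = 9, matching y values: 3, 20 (2 points).
  x = 16: rhs = 20, matching y values: none (0 points).
  x = 17: rhs = 12, matching y values: 9, 14 (2 points).
  x = 18: rhs = 14, matching y values: none (0 points).
  x = 19: rhs = 9, matching y values: 3, 20 (2 points).
  x = 20: rhs = 3, matching y values: 7, 16 (2 points).
  x = 21: rhs = 2, matching y values: 5, 18 (2 points).
  x = 22: rhs = 12, matching y values: 9, 14 (2 points).
Total affine count: 27.
Full point count |E(F_23)| = 27 + 1 = 28.
Hasse bound: |28 − (23+1)| = |4| = 4 ≤ 2√23 ≈ 9.5917 ✓.


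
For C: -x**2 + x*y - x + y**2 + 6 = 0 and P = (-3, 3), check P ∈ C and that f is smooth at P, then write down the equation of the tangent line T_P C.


Tangent line at P: 8*x + 3*y + 15 = 0.

Step 1: f(-3, 3) = 0, so P lies on C.
Step 2: partial derivatives
  f_x(x, y) = -2*x + y - 1, f_y(x, y) = x + 2*y.
  f_x(P) = 8, f_y(P) = 3 (gradient nonzero, so P is smooth).
Step 3: tangent line at P: 8·(x − -3) + 3·(y − 3) = 0.
Expanding: 8*x + 3*y + 15 = 0.


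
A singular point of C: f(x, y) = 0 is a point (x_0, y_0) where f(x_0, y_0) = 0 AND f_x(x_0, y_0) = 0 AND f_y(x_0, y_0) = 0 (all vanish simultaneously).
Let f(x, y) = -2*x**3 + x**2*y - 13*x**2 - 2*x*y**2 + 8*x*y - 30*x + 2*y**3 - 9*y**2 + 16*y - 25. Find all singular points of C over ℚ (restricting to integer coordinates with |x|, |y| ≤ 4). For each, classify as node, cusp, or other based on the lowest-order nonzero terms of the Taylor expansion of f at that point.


Singular points: {(-2, 1)}; classification: cusp.

Compute partial derivatives:
  f_x = -6*x**2 + 2*x*y - 26*x - 2*y**2 + 8*y - 30.
  f_y = x**2 - 4*x*y + 8*x + 6*y**2 - 18*y + 16.
Scan x_0 ∈ {−4, ..., 4}. For each x_0, f_y(x_0, y) is a polynomial in y; find its integer roots y ∈ {−4, ..., 4}, then test f_x and f at those candidates.
  x = -4: f_y(-4, y) = 6*y**2 - 2*y; vanishes at y ∈ {0}. (-4, 0): f_x = -22 ≠ 0.
  x = -3: f_y(-3, y) = 6*y**2 - 6*y + 1; no integer root y with |y| ≤ 4.
  x = -2: f_y(-2, y) = 6*y**2 - 10*y + 4; vanishes at y ∈ {1}. (-2, 1): f_x = 0, f = 0 — SINGULAR.
  x = -1: f_y(-1, y) = 6*y**2 - 14*y + 9; no integer root y with |y| ≤ 4.
  x = 0: f_y(0, y) = 6*y**2 - 18*y + 16; no integer root y with |y| ≤ 4.
  x = 1: f_y(1, y) = 6*y**2 - 22*y + 25; no integer root y with |y| ≤ 4.
  x = 2: f_y(2, y) = 6*y**2 - 26*y + 36; no integer root y with |y| ≤ 4.
  x = 3: f_y(3, y) = 6*y**2 - 30*y + 49; no integer root y with |y| ≤ 4.
  x = 4: f_y(4, y) = 6*y**2 - 34*y + 64; no integer root y with |y| ≤ 4.
Only singular point on the grid: (-2, 1).
Classify: substitute x = -2 + u, y = 1 + v and expand: f = -2*u**3 + u**2*v - 2*u*v**2 + 2*v**3 + v**2.
No constant or linear terms (consistent with a singular point). Quadratic part: v**2. Cubic part: -2*u**3 + u**2*v - 2*u*v**2 + 2*v**3.
The quadratic part v**2 is a perfect square, so there is a single (double) tangent line v = 0, i.e. y = 1. Restricting the cubic part to that line (v = 0) leaves -2*u**3 ≠ 0, so f is not divisible by v and the branch is v² ≈ 2*u**3 to lowest order — this is a cusp.
Classification: cusp.


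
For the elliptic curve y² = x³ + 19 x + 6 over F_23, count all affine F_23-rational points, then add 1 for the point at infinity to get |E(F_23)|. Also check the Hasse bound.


Affine points = {(0, 11), (0, 12), (1, 7), (1, 16), (2, 11), (2, 12), (4, 10), (4, 13), (8, 7), (8, 16), (9, 3), (9, 20), (10, 0), (13, 9), (13, 14), (14, 7), (14, 16), (15, 3), (15, 20), (16, 6), (16, 17), (18, 4), (18, 19), (19, 2), (19, 21), (21, 11), (21, 12), (22, 3), (22, 20)}; affine count = 29; |E(F_23)| = 30.

Discriminant check: Δ ∝ 4a³ + 27b² = 4·19³ + 27·6² = 4·6859 + 27·36 ≡ 3 (mod 23). Nonzero ⇒ E is nonsingular.
For each x ∈ F_23, compute rhs = x³ + 19·x + 6 mod 23, then count y ∈ F_23 with y² ≡ rhs.
  x = 0: rhs = 6, matching y values: 11, 12 (2 points).
  x = 1: rhs = 3, matching y values: 7, 16 (2 points).
  x = 2: rhs = 6, matching y values: 11, 12 (2 points).
  x = 3: rhs = 21, matching y values: none (0 points).
  x = 4: rhs = 8, matching y values: 10, 13 (2 points).
  x = 5: rhs = 19, matching y values: none (0 points).
  x = 6: rhs = 14, matching y values: none (0 points).
  x = 7: rhs = 22, matching y values: none (0 points).
  x = 8: rhs = 3, matching y values: 7, 16 (2 points).
  x = 9: rhs = 9, matching y values: 3, 20 (2 points).
  x = 10: rhs = 0, matching y values: 0 (1 points).
  x = 11: rhs = 5, matching y values: none (0 points).
  x = 12: rhs = 7, matching y values: none (0 points).
  x = 13: rhs = 12, matching y values: 9, 14 (2 points).
  x = 14: rhs = 3, matching y values: 7, 16 (2 points).
  x = 15: rhs = 9, matching y values: 3, 20 (2 points).
  x = 16: rhs = 13, matching y values: 6, 17 (2 points).
  x = 17: rhs = 21, matching y values: none (0 points).
  x = 18: rhs = 16, matching y values: 4, 19 (2 points).
  x = 19: rhs = 4, matching y values: 2, 21 (2 points).
  x = 20: rhs = 14, matching y values: none (0 points).
  x = 21: rhs = 6, matching y values: 11, 12 (2 points).
  x = 22: rhs = 9, matching y values: 3, 20 (2 points).
Total affine count: 29.
Full point count |E(F_23)| = 29 + 1 = 30.
Hasse bound: |30 − (23+1)| = |6| = 6 ≤ 2√23 ≈ 9.5917 ✓.


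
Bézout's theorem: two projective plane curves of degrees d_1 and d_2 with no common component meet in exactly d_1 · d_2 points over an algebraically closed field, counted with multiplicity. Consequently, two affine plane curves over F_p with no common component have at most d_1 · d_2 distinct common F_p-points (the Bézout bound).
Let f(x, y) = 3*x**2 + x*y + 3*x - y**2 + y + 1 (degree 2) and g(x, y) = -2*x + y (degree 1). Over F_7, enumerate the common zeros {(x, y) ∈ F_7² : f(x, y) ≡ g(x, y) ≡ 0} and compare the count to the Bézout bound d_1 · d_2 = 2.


Common zeros: {(1, 2)}; count = 1; Bézout bound = 2.

deg(f) = 2, deg(g) = 1, so Bézout bound = 2.
Scan x ∈ F_7. For each x, list the y ∈ F_7 with f(x, y) ≡ 0 and those with g(x, y) ≡ 0 (mod 7); the common zeros in that column are the intersection.
  x = 0: f ≡ 0 at y ∈ ∅; g ≡ 0 at y ∈ {0}; common: ∅.
  x = 1: f ≡ 0 at y ∈ {0, 2}; g ≡ 0 at y ∈ {2}; common: {2}.
  x = 2: f ≡ 0 at y ∈ {1, 2}; g ≡ 0 at y ∈ {4}; common: ∅.
  x = 3: f ≡ 0 at y ∈ ∅; g ≡ 0 at y ∈ {6}; common: ∅.
  x = 4: f ≡ 0 at y ∈ ∅; g ≡ 0 at y ∈ {1}; common: ∅.
  x = 5: f ≡ 0 at y ∈ {0, 6}; g ≡ 0 at y ∈ {3}; common: ∅.
  x = 6: f ≡ 0 at y ∈ {1, 6}; g ≡ 0 at y ∈ {5}; common: ∅.
Collecting: common zeros = {(1, 2)}, so the count is 1.
Comparison with the Bézout bound: 1 ≤ 2 = deg(f)·deg(g), as expected for curves with no common component (the affine F_7-count falls short of the bound because intersections may lie at infinity, over extension fields, or carry multiplicity).


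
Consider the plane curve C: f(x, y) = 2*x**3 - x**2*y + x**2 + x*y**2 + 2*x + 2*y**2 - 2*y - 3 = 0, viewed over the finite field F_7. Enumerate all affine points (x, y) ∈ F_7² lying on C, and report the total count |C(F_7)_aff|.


Affine F_7-points: {(0, 4), (2, 0), (2, 5), (5, 5)}; count = 4.

For each of the 49 pairs (x, y) ∈ F_7², evaluate f(x, y) mod 7. Record the zeros.
  x = 0: [0↦4, 1↦4, 2↦1, 3↦2, 4↦0, 5↦2, 6↦1]  zeros at y ∈ {4}
  x = 1: [0↦2, 1↦2, 2↦1, 3↦6, 4↦3, 5↦6, 6↦1]  zeros at y ∈ ∅
  x = 2: [0↦0, 1↦5, 2↦4, 3↦4, 4↦5, 5↦0, 6↦3]  zeros at y ∈ {0, 5}
  x = 3: [0↦3, 1↦4, 2↦1, 3↦1, 4↦4, 5↦3, 6↦5]  zeros at y ∈ ∅
  x = 4: [0↦2, 1↦4, 2↦4, 3↦2, 4↦5, 5↦6, 6↦5]  zeros at y ∈ ∅
  x = 5: [0↦2, 1↦3, 2↦4, 3↦5, 4↦6, 5↦0, 6↦1]  zeros at y ∈ {5}
  x = 6: [0↦1, 1↦6, 2↦6, 3↦1, 4↦5, 5↦4, 6↦5]  zeros at y ∈ ∅
Collecting zeros: affine points = {(0, 4), (2, 0), (2, 5), (5, 5)}.
Total count |C(F_7)_aff| = 4.


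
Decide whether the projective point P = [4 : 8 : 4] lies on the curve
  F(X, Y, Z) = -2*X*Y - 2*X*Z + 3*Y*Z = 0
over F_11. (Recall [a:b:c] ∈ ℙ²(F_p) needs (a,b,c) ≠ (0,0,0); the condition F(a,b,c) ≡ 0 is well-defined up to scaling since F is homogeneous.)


F(4,8,4) ≡ 0 (mod 11); P is on the curve.

Evaluate F(4, 8, 4) term-by-term (mod 11).
  -2*X*Y ↦ -2·4·8·1 = -64
  -2*X*Z ↦ -2·4·1·4 = -32
  3*Y*Z ↦ 3·1·8·4 = 96
Sum: F(4, 8, 4) = (-64) + (-32) + (96) = 0.
Reducing mod 11: 0 ≡ 0 (mod 11).
Since F(a, b, c) ≡ 0 (mod 11), P lies on the curve.


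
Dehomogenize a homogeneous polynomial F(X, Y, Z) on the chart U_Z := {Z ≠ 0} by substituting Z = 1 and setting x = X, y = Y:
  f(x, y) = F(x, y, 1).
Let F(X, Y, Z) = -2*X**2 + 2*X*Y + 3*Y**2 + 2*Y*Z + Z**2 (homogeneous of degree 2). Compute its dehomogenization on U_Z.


f(x, y) = -2*x**2 + 2*x*y + 3*y**2 + 2*y + 1

On U_Z we set Z = 1. Each monomial c·X^i·Y^j·Z^k in F becomes c·x^i·y^j·1^k = c·x^i·y^j.
Substituting Z = 1: F(X, Y, 1) = -2*x**2 + 2*x*y + 3*y**2 + 2*y + 1.
Note: deg(f) ≤ deg(F) = 2; strict inequality happens when F is divisible by Z (lost terms).


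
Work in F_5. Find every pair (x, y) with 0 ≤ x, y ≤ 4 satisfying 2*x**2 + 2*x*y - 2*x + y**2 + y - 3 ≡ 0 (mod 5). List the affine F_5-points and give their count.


Affine F_5-points: {(1, 3), (1, 4), (2, 2), (2, 3)}; count = 4.

For each of the 25 pairs (x, y) ∈ F_5², evaluate f(x, y) mod 5. Record the zeros.
  x = 0: [0↦2, 1↦4, 2↦3, 3↦4, 4↦2]  zeros at y ∈ ∅
  x = 1: [0↦2, 1↦1, 2↦2, 3↦0, 4↦0]  zeros at y ∈ {3, 4}
  x = 2: [0↦1, 1↦2, 2↦0, 3↦0, 4↦2]  zeros at y ∈ {2, 3}
  x = 3: [0↦4, 1↦2, 2↦2, 3↦4, 4↦3]  zeros at y ∈ ∅
  x = 4: [0↦1, 1↦1, 2↦3, 3↦2, 4↦3]  zeros at y ∈ ∅
Collecting zeros: affine points = {(1, 3), (1, 4), (2, 2), (2, 3)}.
Total count |C(F_5)_aff| = 4.


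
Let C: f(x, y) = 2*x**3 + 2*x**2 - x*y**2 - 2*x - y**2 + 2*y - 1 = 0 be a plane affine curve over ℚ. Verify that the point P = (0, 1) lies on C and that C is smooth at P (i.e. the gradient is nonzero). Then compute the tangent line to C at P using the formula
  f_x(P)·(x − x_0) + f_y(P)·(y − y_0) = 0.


Tangent line at P: -3*x = 0.

Step 1: f(0, 1) = 0, so P lies on C.
Step 2: partial derivatives
  f_x(x, y) = 6*x**2 + 4*x - y**2 - 2, f_y(x, y) = -2*x*y - 2*y + 2.
  f_x(P) = -3, f_y(P) = 0 (gradient nonzero, so P is smooth).
Step 3: tangent line at P: -3·(x − 0) + 0·(y − 1) = 0.
Expanding: -3*x = 0.


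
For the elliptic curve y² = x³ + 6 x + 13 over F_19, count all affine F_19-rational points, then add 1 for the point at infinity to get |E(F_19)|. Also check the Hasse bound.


Affine points = {(1, 1), (1, 18), (3, 1), (3, 18), (4, 5), (4, 14), (5, 4), (5, 15), (9, 6), (9, 13), (10, 3), (10, 16), (11, 2), (11, 17), (15, 1), (15, 18), (16, 5), (16, 14), (18, 5), (18, 14)}; affine count = 20; |E(F_19)| = 21.

Discriminant check: Δ ∝ 4a³ + 27b² = 4·6³ + 27·13² = 4·216 + 27·169 ≡ 12 (mod 19). Nonzero ⇒ E is nonsingular.
For each x ∈ F_19, compute rhs = x³ + 6·x + 13 mod 19, then count y ∈ F_19 with y² ≡ rhs.
  x = 0: rhs = 13, matching y values: none (0 points).
  x = 1: rhs = 1, matching y values: 1, 18 (2 points).
  x = 2: rhs = 14, matching y values: none (0 points).
  x = 3: rhs = 1, matching y values: 1, 18 (2 points).
  x = 4: rhs = 6, matching y values: 5, 14 (2 points).
  x = 5: rhs = 16, matching y values: 4, 15 (2 points).
  x = 6: rhs = 18, matching y values: none (0 points).
  x = 7: rhs = 18, matching y values: none (0 points).
  x = 8: rhs = 3, matching y values: none (0 points).
  x = 9: rhs = 17, matching y values: 6, 13 (2 points).
  x = 10: rhs = 9, matching y values: 3, 16 (2 points).
  x = 11: rhs = 4, matching y values: 2, 17 (2 points).
  x = 12: rhs = 8, matching y values: none (0 points).
  x = 13: rhs = 8, matching y values: none (0 points).
  x = 14: rhs = 10, matching y values: none (0 points).
  x = 15: rhs = 1, matching y values: 1, 18 (2 points).
  x = 16: rhs = 6, matching y values: 5, 14 (2 points).
  x = 17: rhs = 12, matching y values: none (0 points).
  x = 18: rhs = 6, matching y values: 5, 14 (2 points).
Total affine count: 20.
Full point count |E(F_19)| = 20 + 1 = 21.
Hasse bound: |21 − (19+1)| = |1| = 1 ≤ 2√19 ≈ 8.7178 ✓.


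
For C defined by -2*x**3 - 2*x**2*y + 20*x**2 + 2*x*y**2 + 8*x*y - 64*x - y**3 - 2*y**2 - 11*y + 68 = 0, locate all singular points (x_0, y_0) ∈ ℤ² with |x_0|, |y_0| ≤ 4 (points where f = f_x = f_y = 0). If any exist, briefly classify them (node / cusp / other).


Singular points: {(3, 1)}; classification: cusp.

Compute partial derivatives:
  f_x = -6*x**2 - 4*x*y + 40*x + 2*y**2 + 8*y - 64.
  f_y = -2*x**2 + 4*x*y + 8*x - 3*y**2 - 4*y - 11.
Scan x_0 ∈ {−4, ..., 4}. For each x_0, f_y(x_0, y) is a polynomial in y; find its integer roots y ∈ {−4, ..., 4}, then test f_x and f at those candidates.
  x = -4: f_y(-4, y) = -3*y**2 - 20*y - 75; no integer root y with |y| ≤ 4.
  x = -3: f_y(-3, y) = -3*y**2 - 16*y - 53; no integer root y with |y| ≤ 4.
  x = -2: f_y(-2, y) = -3*y**2 - 12*y - 35; no integer root y with |y| ≤ 4.
  x = -1: f_y(-1, y) = -3*y**2 - 8*y - 21; no integer root y with |y| ≤ 4.
  x = 0: f_y(0, y) = -3*y**2 - 4*y - 11; no integer root y with |y| ≤ 4.
  x = 1: f_y(1, y) = -3*y**2 - 5; no integer root y with |y| ≤ 4.
  x = 2: f_y(2, y) = -3*y**2 + 4*y - 3; no integer root y with |y| ≤ 4.
  x = 3: f_y(3, y) = -3*y**2 + 8*y - 5; vanishes at y ∈ {1}. (3, 1): f_x = 0, f = 0 — SINGULAR.
  x = 4: f_y(4, y) = -3*y**2 + 12*y - 11; no integer root y with |y| ≤ 4.
Only singular point on the grid: (3, 1).
Classify: substitute x = 3 + u, y = 1 + v and expand: f = -2*u**3 - 2*u**2*v + 2*u*v**2 - v**3 + v**2.
No constant or linear terms (consistent with a singular point). Quadratic part: v**2. Cubic part: -2*u**3 - 2*u**2*v + 2*u*v**2 - v**3.
The quadratic part v**2 is a perfect square, so there is a single (double) tangent line v = 0, i.e. y = 1. Restricting the cubic part to that line (v = 0) leaves -2*u**3 ≠ 0, so f is not divisible by v and the branch is v² ≈ 2*u**3 to lowest order — this is a cusp.
Classification: cusp.


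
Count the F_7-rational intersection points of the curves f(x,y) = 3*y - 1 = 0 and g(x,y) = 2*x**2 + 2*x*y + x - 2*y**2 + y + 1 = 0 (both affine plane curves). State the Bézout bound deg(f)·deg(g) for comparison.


Common zeros: {(2, 5), (3, 5)}; count = 2; Bézout bound = 2.

deg(f) = 1, deg(g) = 2, so Bézout bound = 2.
Scan x ∈ F_7. For each x, list the y ∈ F_7 with f(x, y) ≡ 0 and those with g(x, y) ≡ 0 (mod 7); the common zeros in that column are the intersection.
  x = 0: f ≡ 0 at y ∈ {5}; g ≡ 0 at y ∈ {1, 3}; common: ∅.
  x = 1: f ≡ 0 at y ∈ {5}; g ≡ 0 at y ∈ ∅; common: ∅.
  x = 2: f ≡ 0 at y ∈ {5}; g ≡ 0 at y ∈ {1, 5}; common: {5}.
  x = 3: f ≡ 0 at y ∈ {5}; g ≡ 0 at y ∈ {2, 5}; common: {5}.
  x = 4: f ≡ 0 at y ∈ {5}; g ≡ 0 at y ∈ ∅; common: ∅.
  x = 5: f ≡ 0 at y ∈ {5}; g ≡ 0 at y ∈ {0, 2}; common: ∅.
  x = 6: f ≡ 0 at y ∈ {5}; g ≡ 0 at y ∈ ∅; common: ∅.
Collecting: common zeros = {(2, 5), (3, 5)}, so the count is 2.
Comparison with the Bézout bound: 2 ≤ 2 = deg(f)·deg(g), as expected for curves with no common component (the bound is attained).


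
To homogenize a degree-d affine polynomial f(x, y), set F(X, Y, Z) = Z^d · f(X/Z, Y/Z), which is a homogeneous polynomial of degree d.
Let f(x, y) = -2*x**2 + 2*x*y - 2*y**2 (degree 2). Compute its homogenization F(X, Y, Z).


F(X, Y, Z) = -2*X**2 + 2*X*Y - 2*Y**2

deg(f) = 2.
Substitute x = X/Z, y = Y/Z into f, then multiply by Z^2.
  monomial -2·x^2·y^0 ↦ -2·X^2·Y^0·Z^0.
  monomial 2·x^1·y^1 ↦ 2·X^1·Y^1·Z^0.
  monomial -2·x^0·y^2 ↦ -2·X^0·Y^2·Z^0.
Collecting: F(X, Y, Z) = -2*X**2 + 2*X*Y - 2*Y**2.


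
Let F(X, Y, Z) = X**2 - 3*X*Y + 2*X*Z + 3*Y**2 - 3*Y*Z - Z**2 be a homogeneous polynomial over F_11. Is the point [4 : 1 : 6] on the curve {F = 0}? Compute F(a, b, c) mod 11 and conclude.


F(4,1,6) ≡ 1 (mod 11); P is NOT on the curve.

Evaluate F(4, 1, 6) term-by-term (mod 11).
  X**2 ↦ 1·16·1·1 = 16
  -3*X*Y ↦ -3·4·1·1 = -12
  2*X*Z ↦ 2·4·1·6 = 48
  3*Y**2 ↦ 3·1·1·1 = 3
  -3*Y*Z ↦ -3·1·1·6 = -18
  -Z**2 ↦ -1·1·1·36 = -36
Sum: F(4, 1, 6) = (16) + (-12) + (48) + (3) + (-18) + (-36) = 1.
Reducing mod 11: 1 ≡ 1 (mod 11).
Since F(a, b, c) ≡ 1 ≠ 0 (mod 11), P does NOT lie on the curve.


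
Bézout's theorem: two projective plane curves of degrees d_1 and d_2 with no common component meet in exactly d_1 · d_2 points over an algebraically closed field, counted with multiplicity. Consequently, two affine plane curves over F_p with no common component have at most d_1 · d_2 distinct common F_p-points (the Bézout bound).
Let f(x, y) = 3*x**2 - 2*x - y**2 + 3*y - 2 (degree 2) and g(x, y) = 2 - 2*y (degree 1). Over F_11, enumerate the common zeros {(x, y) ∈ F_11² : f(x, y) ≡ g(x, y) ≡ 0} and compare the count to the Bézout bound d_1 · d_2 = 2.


Common zeros: {(0, 1), (8, 1)}; count = 2; Bézout bound = 2.

deg(f) = 2, deg(g) = 1, so Bézout bound = 2.
Scan x ∈ F_11. For each x, list the y ∈ F_11 with f(x, y) ≡ 0 and those with g(x, y) ≡ 0 (mod 11); the common zeros in that column are the intersection.
  x = 0: f ≡ 0 at y ∈ {1, 2}; g ≡ 0 at y ∈ {1}; common: {1}.
  x = 1: f ≡ 0 at y ∈ {5, 9}; g ≡ 0 at y ∈ {1}; common: ∅.
  x = 2: f ≡ 0 at y ∈ {7}; g ≡ 0 at y ∈ {1}; common: ∅.
  x = 3: f ≡ 0 at y ∈ ∅; g ≡ 0 at y ∈ {1}; common: ∅.
  x = 4: f ≡ 0 at y ∈ ∅; g ≡ 0 at y ∈ {1}; common: ∅.
  x = 5: f ≡ 0 at y ∈ ∅; g ≡ 0 at y ∈ {1}; common: ∅.
  x = 6: f ≡ 0 at y ∈ {7}; g ≡ 0 at y ∈ {1}; common: ∅.
  x = 7: f ≡ 0 at y ∈ {5, 9}; g ≡ 0 at y ∈ {1}; common: ∅.
  x = 8: f ≡ 0 at y ∈ {1, 2}; g ≡ 0 at y ∈ {1}; common: {1}.
  x = 9: f ≡ 0 at y ∈ ∅; g ≡ 0 at y ∈ {1}; common: ∅.
  x = 10: f ≡ 0 at y ∈ ∅; g ≡ 0 at y ∈ {1}; common: ∅.
Collecting: common zeros = {(0, 1), (8, 1)}, so the count is 2.
Comparison with the Bézout bound: 2 ≤ 2 = deg(f)·deg(g), as expected for curves with no common component (the bound is attained).


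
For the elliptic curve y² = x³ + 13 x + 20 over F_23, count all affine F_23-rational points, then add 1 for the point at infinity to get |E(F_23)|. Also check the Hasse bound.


Affine points = {(2, 10), (2, 13), (5, 7), (5, 16), (10, 0), (12, 8), (12, 15), (14, 5), (14, 18), (15, 5), (15, 18), (16, 0), (17, 5), (17, 18), (20, 0), (21, 3), (21, 20), (22, 11), (22, 12)}; affine count = 19; |E(F_23)| = 20.

Discriminant check: Δ ∝ 4a³ + 27b² = 4·13³ + 27·20² = 4·2197 + 27·400 ≡ 15 (mod 23). Nonzero ⇒ E is nonsingular.
For each x ∈ F_23, compute rhs = x³ + 13·x + 20 mod 23, then count y ∈ F_23 with y² ≡ rhs.
  x = 0: rhs = 20, matching y values: none (0 points).
  x = 1: rhs = 11, matching y values: none (0 points).
  x = 2: rhs = 8, matching y values: 10, 13 (2 points).
  x = 3: rhs = 17, matching y values: none (0 points).
  x = 4: rhs = 21, matching y values: none (0 points).
  x = 5: rhs = 3, matching y values: 7, 16 (2 points).
  x = 6: rhs = 15, matching y values: none (0 points).
  x = 7: rhs = 17, matching y values: none (0 points).
  x = 8: rhs = 15, matching y values: none (0 points).
  x = 9: rhs = 15, matching y values: none (0 points).
  x = 10: rhs = 0, matching y values: 0 (1 points).
  x = 11: rhs = 22, matching y values: none (0 points).
  x = 12: rhs = 18, matching y values: 8, 15 (2 points).
  x = 13: rhs = 17, matching y values: none (0 points).
  x = 14: rhs = 2, matching y values: 5, 18 (2 points).
  x = 15: rhs = 2, matching y values: 5, 18 (2 points).
  x = 16: rhs = 0, matching y values: 0 (1 points).
  x = 17: rhs = 2, matching y values: 5, 18 (2 points).
  x = 18: rhs = 14, matching y values: none (0 points).
  x = 19: rhs = 19, matching y values: none (0 points).
  x = 20: rhs = 0, matching y values: 0 (1 points).
  x = 21: rhs = 9, matching y values: 3, 20 (2 points).
  x = 22: rhs = 6, matching y values: 11, 12 (2 points).
Total affine count: 19.
Full point count |E(F_23)| = 19 + 1 = 20.
Hasse bound: |20 − (23+1)| = |-4| = 4 ≤ 2√23 ≈ 9.5917 ✓.


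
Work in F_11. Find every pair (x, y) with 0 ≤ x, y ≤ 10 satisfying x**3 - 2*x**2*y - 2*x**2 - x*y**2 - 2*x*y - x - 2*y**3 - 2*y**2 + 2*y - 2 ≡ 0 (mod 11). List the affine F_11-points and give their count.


Affine F_11-points: {(0, 2), (0, 4), (1, 1), (2, 8), (3, 9), (5, 10), (6, 1), (7, 7), (7, 8), (8, 0), (8, 1), (8, 5), (9, 8)}; count = 13.

For each of the 121 pairs (x, y) ∈ F_11², evaluate f(x, y) mod 11. Record the zeros.
  x = 0: [0↦9, 1↦7, 2↦0, 3↦9, 4↦0, 5↦5, 6↦1, 7↦9, 8↦6, 9↦2, 10↦7]  zeros at y ∈ {2, 4}
  x = 1: [0↦7, 1↦0, 2↦8, 3↦8, 4↦10, 5↦2, 6↦5, 7↦7, 8↦7, 9↦4, 10↦8]  zeros at y ∈ {1}
  x = 2: [0↦7, 1↦2, 2↦10, 3↦8, 4↦6, 5↦3, 6↦9, 7↦1, 8↦0, 9↦5, 10↦4]  zeros at y ∈ {8}
  x = 3: [0↦4, 1↦8, 2↦1, 3↦4, 4↦5, 5↦3, 6↦8, 7↦8, 8↦2, 9↦0, 10↦1]  zeros at y ∈ {9}
  x = 4: [0↦4, 1↦2, 2↦9, 3↦2, 4↦2, 5↦8, 6↦8, 7↦1, 8↦8, 9↦6, 10↦5]  zeros at y ∈ ∅
  x = 5: [0↦2, 1↦1, 2↦7, 3↦8, 4↦3, 5↦2, 6↦4, 7↦8, 8↦2, 9↦7, 10↦0]  zeros at y ∈ {10}
  x = 6: [0↦4, 1↦0, 2↦1, 3↦6, 4↦3, 5↦2, 6↦2, 7↦2, 8↦1, 9↦9, 10↦3]  zeros at y ∈ {1}
  x = 7: [0↦5, 1↦5, 2↦8, 3↦2, 4↦8, 5↦3, 6↦8, 7↦0, 8↦0, 9↦7, 10↦9]  zeros at y ∈ {7, 8}
  x = 8: [0↦0, 1↦0, 2↦1, 3↦2, 4↦2, 5↦0, 6↦6, 7↦8, 8↦5, 9↦7, 10↦2]  zeros at y ∈ {0, 1, 5}
  x = 9: [0↦6, 1↦2, 2↦8, 3↦1, 4↦2, 5↦10, 6↦2, 7↦10, 8↦0, 9↦4, 10↦10]  zeros at y ∈ {8}
  x = 10: [0↦7, 1↦6, 2↦2, 3↦5, 4↦3, 5↦6, 6↦2, 7↦1, 8↦2, 9↦4, 10↦6]  zeros at y ∈ ∅
Collecting zeros: affine points = {(0, 2), (0, 4), (1, 1), (2, 8), (3, 9), (5, 10), (6, 1), (7, 7), (7, 8), (8, 0), (8, 1), (8, 5), (9, 8)}.
Total count |C(F_11)_aff| = 13.


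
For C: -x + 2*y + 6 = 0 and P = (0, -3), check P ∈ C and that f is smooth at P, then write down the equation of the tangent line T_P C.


Tangent line at P: -x + 2*y + 6 = 0.

Step 1: f(0, -3) = 0, so P lies on C.
Step 2: partial derivatives
  f_x(x, y) = -1, f_y(x, y) = 2.
  f_x(P) = -1, f_y(P) = 2 (gradient nonzero, so P is smooth).
Step 3: tangent line at P: -1·(x − 0) + 2·(y − -3) = 0.
Expanding: -x + 2*y + 6 = 0.


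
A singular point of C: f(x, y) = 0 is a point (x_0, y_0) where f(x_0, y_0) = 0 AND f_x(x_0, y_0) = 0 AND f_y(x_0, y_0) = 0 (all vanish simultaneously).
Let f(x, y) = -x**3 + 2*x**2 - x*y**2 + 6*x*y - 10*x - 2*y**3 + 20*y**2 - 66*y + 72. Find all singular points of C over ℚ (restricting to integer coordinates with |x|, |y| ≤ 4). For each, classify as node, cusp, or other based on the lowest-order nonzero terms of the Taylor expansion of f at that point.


Singular points: {(1, 3)}; classification: node.

Compute partial derivatives:
  f_x = -3*x**2 + 4*x - y**2 + 6*y - 10.
  f_y = -2*x*y + 6*x - 6*y**2 + 40*y - 66.
Scan x_0 ∈ {−4, ..., 4}. For each x_0, f_y(x_0, y) is a polynomial in y; find its integer roots y ∈ {−4, ..., 4}, then test f_x and f at those candidates.
  x = -4: f_y(-4, y) = -6*y**2 + 48*y - 90; vanishes at y ∈ {3}. (-4, 3): f_x = -65 ≠ 0.
  x = -3: f_y(-3, y) = -6*y**2 + 46*y - 84; vanishes at y ∈ {3}. (-3, 3): f_x = -40 ≠ 0.
  x = -2: f_y(-2, y) = -6*y**2 + 44*y - 78; vanishes at y ∈ {3}. (-2, 3): f_x = -21 ≠ 0.
  x = -1: f_y(-1, y) = -6*y**2 + 42*y - 72; vanishes at y ∈ {3, 4}. (-1, 3): f_x = -8 ≠ 0; (-1, 4): f_x = -9 ≠ 0.
  x = 0: f_y(0, y) = -6*y**2 + 40*y - 66; vanishes at y ∈ {3}. (0, 3): f_x = -1 ≠ 0.
  x = 1: f_y(1, y) = -6*y**2 + 38*y - 60; vanishes at y ∈ {3}. (1, 3): f_x = 0, f = 0 — SINGULAR.
  x = 2: f_y(2, y) = -6*y**2 + 36*y - 54; vanishes at y ∈ {3}. (2, 3): f_x = -5 ≠ 0.
  x = 3: f_y(3, y) = -6*y**2 + 34*y - 48; vanishes at y ∈ {3}. (3, 3): f_x = -16 ≠ 0.
  x = 4: f_y(4, y) = -6*y**2 + 32*y - 42; vanishes at y ∈ {3}. (4, 3): f_x = -33 ≠ 0.
Only singular point on the grid: (1, 3).
Classify: substitute x = 1 + u, y = 3 + v and expand: f = -u**3 - u**2 - u*v**2 - 2*v**3 + v**2.
No constant or linear terms (consistent with a singular point). Quadratic part: -u**2 + v**2. Cubic part: -u**3 - u*v**2 - 2*v**3.
The quadratic part v**2 - u**2 = (v − u)(v + u) splits into two distinct linear factors, so there are two distinct tangent lines y − 3 = ±(x − 1) — this is a node (ordinary double point).
Classification: node.


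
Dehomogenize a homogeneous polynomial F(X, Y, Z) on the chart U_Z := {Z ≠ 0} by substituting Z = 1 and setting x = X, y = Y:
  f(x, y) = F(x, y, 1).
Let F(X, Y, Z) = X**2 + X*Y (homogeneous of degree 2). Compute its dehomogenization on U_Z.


f(x, y) = x**2 + x*y

On U_Z we set Z = 1. Each monomial c·X^i·Y^j·Z^k in F becomes c·x^i·y^j·1^k = c·x^i·y^j.
Substituting Z = 1: F(X, Y, 1) = x**2 + x*y.
Note: deg(f) ≤ deg(F) = 2; strict inequality happens when F is divisible by Z (lost terms).


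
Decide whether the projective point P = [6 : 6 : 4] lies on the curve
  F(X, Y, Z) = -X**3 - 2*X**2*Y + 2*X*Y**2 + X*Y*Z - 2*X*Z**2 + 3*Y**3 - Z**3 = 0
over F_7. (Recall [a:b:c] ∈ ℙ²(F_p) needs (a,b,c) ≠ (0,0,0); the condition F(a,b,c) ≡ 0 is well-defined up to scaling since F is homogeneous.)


F(6,6,4) ≡ 5 (mod 7); P is NOT on the curve.

Evaluate F(6, 6, 4) term-by-term (mod 7).
  -X**3 ↦ -1·216·1·1 = -216
  -2*X**2*Y ↦ -2·36·6·1 = -432
  2*X*Y**2 ↦ 2·6·36·1 = 432
  X*Y*Z ↦ 1·6·6·4 = 144
  -2*X*Z**2 ↦ -2·6·1·16 = -192
  3*Y**3 ↦ 3·1·216·1 = 648
  -Z**3 ↦ -1·1·1·64 = -64
Sum: F(6, 6, 4) = (-216) + (-432) + (432) + (144) + (-192) + (648) + (-64) = 320.
Reducing mod 7: 320 ≡ 5 (mod 7).
Since F(a, b, c) ≡ 5 ≠ 0 (mod 7), P does NOT lie on the curve.


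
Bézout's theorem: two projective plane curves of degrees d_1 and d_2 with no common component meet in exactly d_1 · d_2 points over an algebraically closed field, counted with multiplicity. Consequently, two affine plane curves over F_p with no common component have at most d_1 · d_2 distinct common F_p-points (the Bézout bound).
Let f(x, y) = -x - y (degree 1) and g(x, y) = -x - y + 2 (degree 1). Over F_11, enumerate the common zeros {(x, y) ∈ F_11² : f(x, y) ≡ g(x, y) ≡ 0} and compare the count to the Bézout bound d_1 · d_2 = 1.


Common zeros: ∅; count = 0; Bézout bound = 1.

deg(f) = 1, deg(g) = 1, so Bézout bound = 1.
Scan x ∈ F_11. For each x, list the y ∈ F_11 with f(x, y) ≡ 0 and those with g(x, y) ≡ 0 (mod 11); the common zeros in that column are the intersection.
  x = 0: f ≡ 0 at y ∈ {0}; g ≡ 0 at y ∈ {2}; common: ∅.
  x = 1: f ≡ 0 at y ∈ {10}; g ≡ 0 at y ∈ {1}; common: ∅.
  x = 2: f ≡ 0 at y ∈ {9}; g ≡ 0 at y ∈ {0}; common: ∅.
  x = 3: f ≡ 0 at y ∈ {8}; g ≡ 0 at y ∈ {10}; common: ∅.
  x = 4: f ≡ 0 at y ∈ {7}; g ≡ 0 at y ∈ {9}; common: ∅.
  x = 5: f ≡ 0 at y ∈ {6}; g ≡ 0 at y ∈ {8}; common: ∅.
  x = 6: f ≡ 0 at y ∈ {5}; g ≡ 0 at y ∈ {7}; common: ∅.
  x = 7: f ≡ 0 at y ∈ {4}; g ≡ 0 at y ∈ {6}; common: ∅.
  x = 8: f ≡ 0 at y ∈ {3}; g ≡ 0 at y ∈ {5}; common: ∅.
  x = 9: f ≡ 0 at y ∈ {2}; g ≡ 0 at y ∈ {4}; common: ∅.
  x = 10: f ≡ 0 at y ∈ {1}; g ≡ 0 at y ∈ {3}; common: ∅.
Collecting: common zeros = ∅, so the count is 0.
Comparison with the Bézout bound: 0 ≤ 1 = deg(f)·deg(g), as expected for curves with no common component (the affine F_11-count falls short of the bound because intersections may lie at infinity, over extension fields, or carry multiplicity).


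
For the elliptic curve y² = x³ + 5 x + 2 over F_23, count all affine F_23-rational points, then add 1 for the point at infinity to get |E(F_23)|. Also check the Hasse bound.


Affine points = {(0, 5), (0, 18), (1, 10), (1, 13), (6, 8), (6, 15), (7, 9), (7, 14), (8, 5), (8, 18), (11, 10), (11, 13), (15, 5), (15, 18), (17, 3), (17, 20), (18, 6), (18, 17), (20, 11), (20, 12)}; affine count = 20; |E(F_23)| = 21.

Discriminant check: Δ ∝ 4a³ + 27b² = 4·5³ + 27·2² = 4·125 + 27·4 ≡ 10 (mod 23). Nonzero ⇒ E is nonsingular.
For each x ∈ F_23, compute rhs = x³ + 5·x + 2 mod 23, then count y ∈ F_23 with y² ≡ rhs.
  x = 0: rhs = 2, matching y values: 5, 18 (2 points).
  x = 1: rhs = 8, matching y values: 10, 13 (2 points).
  x = 2: rhs = 20, matching y values: none (0 points).
  x = 3: rhs = 21, matching y values: none (0 points).
  x = 4: rhs = 17, matching y values: none (0 points).
  x = 5: rhs = 14, matching y values: none (0 points).
  x = 6: rhs = 18, matching y values: 8, 15 (2 points).
  x = 7: rhs = 12, matching y values: 9, 14 (2 points).
  x = 8: rhs = 2, matching y values: 5, 18 (2 points).
  x = 9: rhs = 17, matching y values: none (0 points).
  x = 10: rhs = 17, matching y values: none (0 points).
  x = 11: rhs = 8, matching y values: 10, 13 (2 points).
  x = 12: rhs = 19, matching y values: none (0 points).
  x = 13: rhs = 10, matching y values: none (0 points).
  x = 14: rhs = 10, matching y values: none (0 points).
  x = 15: rhs = 2, matching y values: 5, 18 (2 points).
  x = 16: rhs = 15, matching y values: none (0 points).
  x = 17: rhs = 9, matching y values: 3, 20 (2 points).
  x = 18: rhs = 13, matching y values: 6, 17 (2 points).
  x = 19: rhs = 10, matching y values: none (0 points).
  x = 20: rhs = 6, matching y values: 11, 12 (2 points).
  x = 21: rhs = 7, matching y values: none (0 points).
  x = 22: rhs = 19, matching y values: none (0 points).
Total affine count: 20.
Full point count |E(F_23)| = 20 + 1 = 21.
Hasse bound: |21 − (23+1)| = |-3| = 3 ≤ 2√23 ≈ 9.5917 ✓.


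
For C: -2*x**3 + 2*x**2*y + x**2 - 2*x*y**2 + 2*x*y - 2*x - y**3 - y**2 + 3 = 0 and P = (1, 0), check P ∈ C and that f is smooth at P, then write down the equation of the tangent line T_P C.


Tangent line at P: -6*x + 4*y + 6 = 0.

Step 1: f(1, 0) = 0, so P lies on C.
Step 2: partial derivatives
  f_x(x, y) = -6*x**2 + 4*x*y + 2*x - 2*y**2 + 2*y - 2, f_y(x, y) = 2*x**2 - 4*x*y + 2*x - 3*y**2 - 2*y.
  f_x(P) = -6, f_y(P) = 4 (gradient nonzero, so P is smooth).
Step 3: tangent line at P: -6·(x − 1) + 4·(y − 0) = 0.
Expanding: -6*x + 4*y + 6 = 0.


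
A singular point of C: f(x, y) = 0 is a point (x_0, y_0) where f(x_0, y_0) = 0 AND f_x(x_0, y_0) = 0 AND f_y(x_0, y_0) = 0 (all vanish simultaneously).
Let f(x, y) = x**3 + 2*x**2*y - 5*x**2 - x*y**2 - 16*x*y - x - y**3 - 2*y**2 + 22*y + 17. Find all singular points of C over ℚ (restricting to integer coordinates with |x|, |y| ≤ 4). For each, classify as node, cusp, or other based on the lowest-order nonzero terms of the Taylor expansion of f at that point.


Singular points: {(3, -2)}; classification: cusp.

Compute partial derivatives:
  f_x = 3*x**2 + 4*x*y - 10*x - y**2 - 16*y - 1.
  f_y = 2*x**2 - 2*x*y - 16*x - 3*y**2 - 4*y + 22.
Scan x_0 ∈ {−4, ..., 4}. For each x_0, f_y(x_0, y) is a polynomial in y; find its integer roots y ∈ {−4, ..., 4}, then test f_x and f at those candidates.
  x = -4: f_y(-4, y) = -3*y**2 + 4*y + 118; no integer root y with |y| ≤ 4.
  x = -3: f_y(-3, y) = -3*y**2 + 2*y + 88; no integer root y with |y| ≤ 4.
  x = -2: f_y(-2, y) = 62 - 3*y**2; no integer root y with |y| ≤ 4.
  x = -1: f_y(-1, y) = -3*y**2 - 2*y + 40; vanishes at y ∈ {-4}. (-1, -4): f_x = 76 ≠ 0.
  x = 0: f_y(0, y) = -3*y**2 - 4*y + 22; no integer root y with |y| ≤ 4.
  x = 1: f_y(1, y) = -3*y**2 - 6*y + 8; no integer root y with |y| ≤ 4.
  x = 2: f_y(2, y) = -3*y**2 - 8*y - 2; no integer root y with |y| ≤ 4.
  x = 3: f_y(3, y) = -3*y**2 - 10*y - 8; vanishes at y ∈ {-2}. (3, -2): f_x = 0, f = 0 — SINGULAR.
  x = 4: f_y(4, y) = -3*y**2 - 12*y - 10; no integer root y with |y| ≤ 4.
Only singular point on the grid: (3, -2).
Classify: substitute x = 3 + u, y = -2 + v and expand: f = u**3 + 2*u**2*v - u*v**2 - v**3 + v**2.
No constant or linear terms (consistent with a singular point). Quadratic part: v**2. Cubic part: u**3 + 2*u**2*v - u*v**2 - v**3.
The quadratic part v**2 is a perfect square, so there is a single (double) tangent line v = 0, i.e. y = -2. Restricting the cubic part to that line (v = 0) leaves u**3 ≠ 0, so f is not divisible by v and the branch is v² ≈ -u**3 to lowest order — this is a cusp.
Classification: cusp.


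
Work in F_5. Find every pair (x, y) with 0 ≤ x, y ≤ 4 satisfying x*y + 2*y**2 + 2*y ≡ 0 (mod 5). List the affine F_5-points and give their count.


Affine F_5-points: {(0, 0), (0, 4), (1, 0), (1, 1), (2, 0), (2, 3), (3, 0), (4, 0), (4, 2)}; count = 9.

For each of the 25 pairs (x, y) ∈ F_5², evaluate f(x, y) mod 5. Record the zeros.
  x = 0: [0↦0, 1↦4, 2↦2, 3↦4, 4↦0]  zeros at y ∈ {0, 4}
  x = 1: [0↦0, 1↦0, 2↦4, 3↦2, 4↦4]  zeros at y ∈ {0, 1}
  x = 2: [0↦0, 1↦1, 2↦1, 3↦0, 4↦3]  zeros at y ∈ {0, 3}
  x = 3: [0↦0, 1↦2, 2↦3, 3↦3, 4↦2]  zeros at y ∈ {0}
  x = 4: [0↦0, 1↦3, 2↦0, 3↦1, 4↦1]  zeros at y ∈ {0, 2}
Collecting zeros: affine points = {(0, 0), (0, 4), (1, 0), (1, 1), (2, 0), (2, 3), (3, 0), (4, 0), (4, 2)}.
Total count |C(F_5)_aff| = 9.


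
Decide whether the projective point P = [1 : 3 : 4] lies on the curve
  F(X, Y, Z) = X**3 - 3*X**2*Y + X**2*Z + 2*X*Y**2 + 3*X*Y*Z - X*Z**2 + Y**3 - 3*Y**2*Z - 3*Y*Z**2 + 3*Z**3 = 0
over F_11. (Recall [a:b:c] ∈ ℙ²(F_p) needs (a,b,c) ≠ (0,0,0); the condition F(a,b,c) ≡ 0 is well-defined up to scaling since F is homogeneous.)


F(1,3,4) ≡ 1 (mod 11); P is NOT on the curve.

Evaluate F(1, 3, 4) term-by-term (mod 11).
  X**3 ↦ 1·1·1·1 = 1
  -3*X**2*Y ↦ -3·1·3·1 = -9
  X**2*Z ↦ 1·1·1·4 = 4
  2*X*Y**2 ↦ 2·1·9·1 = 18
  3*X*Y*Z ↦ 3·1·3·4 = 36
  -X*Z**2 ↦ -1·1·1·16 = -16
  Y**3 ↦ 1·1·27·1 = 27
  -3*Y**2*Z ↦ -3·1·9·4 = -108
  -3*Y*Z**2 ↦ -3·1·3·16 = -144
  3*Z**3 ↦ 3·1·1·64 = 192
Sum: F(1, 3, 4) = (1) + (-9) + (4) + (18) + (36) + (-16) + (27) + (-108) + (-144) + (192) = 1.
Reducing mod 11: 1 ≡ 1 (mod 11).
Since F(a, b, c) ≡ 1 ≠ 0 (mod 11), P does NOT lie on the curve.


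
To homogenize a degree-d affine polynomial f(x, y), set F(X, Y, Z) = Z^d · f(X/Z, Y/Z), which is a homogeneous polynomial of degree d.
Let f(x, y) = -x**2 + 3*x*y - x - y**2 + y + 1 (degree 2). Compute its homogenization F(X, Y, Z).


F(X, Y, Z) = -X**2 + 3*X*Y - X*Z - Y**2 + Y*Z + Z**2

deg(f) = 2.
Substitute x = X/Z, y = Y/Z into f, then multiply by Z^2.
  monomial -1·x^2·y^0 ↦ -1·X^2·Y^0·Z^0.
  monomial 3·x^1·y^1 ↦ 3·X^1·Y^1·Z^0.
  monomial -1·x^1·y^0 ↦ -1·X^1·Y^0·Z^1.
  monomial -1·x^0·y^2 ↦ -1·X^0·Y^2·Z^0.
  monomial 1·x^0·y^1 ↦ 1·X^0·Y^1·Z^1.
  monomial 1·x^0·y^0 ↦ 1·X^0·Y^0·Z^2.
Collecting: F(X, Y, Z) = -X**2 + 3*X*Y - X*Z - Y**2 + Y*Z + Z**2.


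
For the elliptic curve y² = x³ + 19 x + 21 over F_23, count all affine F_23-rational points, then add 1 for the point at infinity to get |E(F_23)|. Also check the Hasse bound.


Affine points = {(1, 8), (1, 15), (3, 6), (3, 17), (4, 0), (6, 11), (6, 12), (8, 8), (8, 15), (9, 1), (9, 22), (13, 2), (13, 21), (14, 8), (14, 15), (15, 1), (15, 22), (17, 6), (17, 17), (18, 10), (18, 13), (20, 11), (20, 12), (22, 1), (22, 22)}; affine count = 25; |E(F_23)| = 26.

Discriminant check: Δ ∝ 4a³ + 27b² = 4·19³ + 27·21² = 4·6859 + 27·441 ≡ 13 (mod 23). Nonzero ⇒ E is nonsingular.
For each x ∈ F_23, compute rhs = x³ + 19·x + 21 mod 23, then count y ∈ F_23 with y² ≡ rhs.
  x = 0: rhs = 21, matching y values: none (0 points).
  x = 1: rhs = 18, matching y values: 8, 15 (2 points).
  x = 2: rhs = 21, matching y values: none (0 points).
  x = 3: rhs = 13, matching y values: 6, 17 (2 points).
  x = 4: rhs = 0, matching y values: 0 (1 points).
  x = 5: rhs = 11, matching y values: none (0 points).
  x = 6: rhs = 6, matching y values: 11, 12 (2 points).
  x = 7: rhs = 14, matching y values: none (0 points).
  x = 8: rhs = 18, matching y values: 8, 15 (2 points).
  x = 9: rhs = 1, matching y values: 1, 22 (2 points).
  x = 10: rhs = 15, matching y values: none (0 points).
  x = 11: rhs = 20, matching y values: none (0 points).
  x = 12: rhs = 22, matching y values: none (0 points).
  x = 13: rhs = 4, matching y values: 2, 21 (2 points).
  x = 14: rhs = 18, matching y values: 8, 15 (2 points).
  x = 15: rhs = 1, matching y values: 1, 22 (2 points).
  x = 16: rhs = 5, matching y values: none (0 points).
  x = 17: rhs = 13, matching y values: 6, 17 (2 points).
  x = 18: rhs = 8, matching y values: 10, 13 (2 points).
  x = 19: rhs = 19, matching y values: none (0 points).
  x = 20: rhs = 6, matching y values: 11, 12 (2 points).
  x = 21: rhs = 21, matching y values: none (0 points).
  x = 22: rhs = 1, matching y values: 1, 22 (2 points).
Total affine count: 25.
Full point count |E(F_23)| = 25 + 1 = 26.
Hasse bound: |26 − (23+1)| = |2| = 2 ≤ 2√23 ≈ 9.5917 ✓.


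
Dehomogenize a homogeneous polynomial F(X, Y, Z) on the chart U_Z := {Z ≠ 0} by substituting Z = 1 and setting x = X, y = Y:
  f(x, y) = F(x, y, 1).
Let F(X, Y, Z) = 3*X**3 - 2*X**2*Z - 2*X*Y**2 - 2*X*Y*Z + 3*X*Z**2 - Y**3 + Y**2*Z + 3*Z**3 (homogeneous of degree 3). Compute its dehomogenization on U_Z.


f(x, y) = 3*x**3 - 2*x**2 - 2*x*y**2 - 2*x*y + 3*x - y**3 + y**2 + 3

On U_Z we set Z = 1. Each monomial c·X^i·Y^j·Z^k in F becomes c·x^i·y^j·1^k = c·x^i·y^j.
Substituting Z = 1: F(X, Y, 1) = 3*x**3 - 2*x**2 - 2*x*y**2 - 2*x*y + 3*x - y**3 + y**2 + 3.
Note: deg(f) ≤ deg(F) = 3; strict inequality happens when F is divisible by Z (lost terms).


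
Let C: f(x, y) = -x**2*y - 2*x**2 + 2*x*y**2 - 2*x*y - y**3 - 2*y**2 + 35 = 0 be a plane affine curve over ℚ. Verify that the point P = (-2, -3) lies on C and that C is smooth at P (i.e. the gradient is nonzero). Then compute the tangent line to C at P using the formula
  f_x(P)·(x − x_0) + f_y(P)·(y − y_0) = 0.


Tangent line at P: 20*x + 9*y + 67 = 0.

Step 1: f(-2, -3) = 0, so P lies on C.
Step 2: partial derivatives
  f_x(x, y) = -2*x*y - 4*x + 2*y**2 - 2*y, f_y(x, y) = -x**2 + 4*x*y - 2*x - 3*y**2 - 4*y.
  f_x(P) = 20, f_y(P) = 9 (gradient nonzero, so P is smooth).
Step 3: tangent line at P: 20·(x − -2) + 9·(y − -3) = 0.
Expanding: 20*x + 9*y + 67 = 0.


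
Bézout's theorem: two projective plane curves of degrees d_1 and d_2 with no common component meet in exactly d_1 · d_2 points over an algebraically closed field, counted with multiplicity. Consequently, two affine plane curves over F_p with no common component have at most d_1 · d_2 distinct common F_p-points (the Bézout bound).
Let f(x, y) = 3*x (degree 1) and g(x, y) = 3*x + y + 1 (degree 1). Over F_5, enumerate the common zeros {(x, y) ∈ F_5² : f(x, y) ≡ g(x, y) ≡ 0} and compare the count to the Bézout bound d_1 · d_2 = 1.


Common zeros: {(0, 4)}; count = 1; Bézout bound = 1.

deg(f) = 1, deg(g) = 1, so Bézout bound = 1.
Scan x ∈ F_5. For each x, list the y ∈ F_5 with f(x, y) ≡ 0 and those with g(x, y) ≡ 0 (mod 5); the common zeros in that column are the intersection.
  x = 0: f ≡ 0 at y ∈ {0, 1, 2, 3, 4}; g ≡ 0 at y ∈ {4}; common: {4}.
  x = 1: f ≡ 0 at y ∈ ∅; g ≡ 0 at y ∈ {1}; common: ∅.
  x = 2: f ≡ 0 at y ∈ ∅; g ≡ 0 at y ∈ {3}; common: ∅.
  x = 3: f ≡ 0 at y ∈ ∅; g ≡ 0 at y ∈ {0}; common: ∅.
  x = 4: f ≡ 0 at y ∈ ∅; g ≡ 0 at y ∈ {2}; common: ∅.
Collecting: common zeros = {(0, 4)}, so the count is 1.
Comparison with the Bézout bound: 1 ≤ 1 = deg(f)·deg(g), as expected for curves with no common component (the bound is attained).
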